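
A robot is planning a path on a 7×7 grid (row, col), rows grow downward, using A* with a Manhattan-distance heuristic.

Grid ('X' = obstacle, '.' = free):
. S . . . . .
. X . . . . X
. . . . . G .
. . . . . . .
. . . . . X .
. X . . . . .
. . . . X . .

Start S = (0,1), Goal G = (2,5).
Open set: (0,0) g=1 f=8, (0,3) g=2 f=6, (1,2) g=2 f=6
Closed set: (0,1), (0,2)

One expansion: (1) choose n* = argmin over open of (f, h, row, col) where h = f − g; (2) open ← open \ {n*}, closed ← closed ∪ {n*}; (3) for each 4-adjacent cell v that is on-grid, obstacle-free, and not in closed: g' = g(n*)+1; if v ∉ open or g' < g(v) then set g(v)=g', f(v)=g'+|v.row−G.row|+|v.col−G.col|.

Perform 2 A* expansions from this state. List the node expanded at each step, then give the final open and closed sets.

step 1: expand (0,3) (f=6, h=4) → closed; open now [(0,0) g=1 f=8, (0,4) g=3 f=6, (1,2) g=2 f=6, (1,3) g=3 f=6]
step 2: expand (0,4) (f=6, h=3) → closed; open now [(0,0) g=1 f=8, (0,5) g=4 f=6, (1,2) g=2 f=6, (1,3) g=3 f=6, (1,4) g=4 f=6]

order=[(0,3) → (0,4)]; open=[(0,0) g=1 f=8, (0,5) g=4 f=6, (1,2) g=2 f=6, (1,3) g=3 f=6, (1,4) g=4 f=6]; closed=[(0,1), (0,2), (0,3), (0,4)]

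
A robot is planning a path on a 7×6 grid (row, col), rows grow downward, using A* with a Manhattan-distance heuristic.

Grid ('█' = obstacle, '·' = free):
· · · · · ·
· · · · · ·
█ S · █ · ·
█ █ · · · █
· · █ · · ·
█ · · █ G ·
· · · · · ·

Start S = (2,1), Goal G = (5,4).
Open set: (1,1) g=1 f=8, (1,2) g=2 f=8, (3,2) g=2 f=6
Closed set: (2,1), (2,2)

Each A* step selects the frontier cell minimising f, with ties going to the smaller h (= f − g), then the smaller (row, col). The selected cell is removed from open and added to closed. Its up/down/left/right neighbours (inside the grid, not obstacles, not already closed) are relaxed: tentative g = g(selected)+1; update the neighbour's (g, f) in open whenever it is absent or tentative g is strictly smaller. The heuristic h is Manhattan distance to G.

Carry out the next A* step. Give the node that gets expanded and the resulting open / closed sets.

expanded=(3,2); open=[(1,1) g=1 f=8, (1,2) g=2 f=8, (3,3) g=3 f=6]; closed=[(2,1), (2,2), (3,2)]

step 1: expand (3,2) (f=6, h=4) → closed; open now [(1,1) g=1 f=8, (1,2) g=2 f=8, (3,3) g=3 f=6]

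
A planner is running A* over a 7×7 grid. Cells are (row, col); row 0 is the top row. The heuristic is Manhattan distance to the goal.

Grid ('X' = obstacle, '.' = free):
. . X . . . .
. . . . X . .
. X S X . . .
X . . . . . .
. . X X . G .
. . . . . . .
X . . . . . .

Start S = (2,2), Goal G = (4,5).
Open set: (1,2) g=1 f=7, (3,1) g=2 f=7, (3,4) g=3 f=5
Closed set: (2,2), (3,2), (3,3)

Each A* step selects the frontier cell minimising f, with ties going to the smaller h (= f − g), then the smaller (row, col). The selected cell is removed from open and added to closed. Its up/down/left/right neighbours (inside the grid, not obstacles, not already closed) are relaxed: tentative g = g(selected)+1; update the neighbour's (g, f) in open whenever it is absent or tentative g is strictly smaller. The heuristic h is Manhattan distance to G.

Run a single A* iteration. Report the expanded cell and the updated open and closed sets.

expanded=(3,4); open=[(1,2) g=1 f=7, (2,4) g=4 f=7, (3,1) g=2 f=7, (3,5) g=4 f=5, (4,4) g=4 f=5]; closed=[(2,2), (3,2), (3,3), (3,4)]

step 1: expand (3,4) (f=5, h=2) → closed; open now [(1,2) g=1 f=7, (2,4) g=4 f=7, (3,1) g=2 f=7, (3,5) g=4 f=5, (4,4) g=4 f=5]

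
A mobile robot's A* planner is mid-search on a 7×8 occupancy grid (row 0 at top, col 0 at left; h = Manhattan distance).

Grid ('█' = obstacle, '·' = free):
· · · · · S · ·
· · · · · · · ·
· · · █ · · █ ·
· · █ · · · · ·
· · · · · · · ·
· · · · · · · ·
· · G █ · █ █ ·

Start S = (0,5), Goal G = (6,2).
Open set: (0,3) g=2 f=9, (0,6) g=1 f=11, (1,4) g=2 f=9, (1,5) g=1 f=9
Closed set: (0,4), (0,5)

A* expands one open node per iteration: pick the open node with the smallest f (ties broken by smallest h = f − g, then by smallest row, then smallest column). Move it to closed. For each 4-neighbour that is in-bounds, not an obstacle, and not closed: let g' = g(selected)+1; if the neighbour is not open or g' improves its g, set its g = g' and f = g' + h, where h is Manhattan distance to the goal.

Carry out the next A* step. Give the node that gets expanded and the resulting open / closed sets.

step 1: expand (0,3) (f=9, h=7) → closed; open now [(0,2) g=3 f=9, (0,6) g=1 f=11, (1,3) g=3 f=9, (1,4) g=2 f=9, (1,5) g=1 f=9]

expanded=(0,3); open=[(0,2) g=3 f=9, (0,6) g=1 f=11, (1,3) g=3 f=9, (1,4) g=2 f=9, (1,5) g=1 f=9]; closed=[(0,3), (0,4), (0,5)]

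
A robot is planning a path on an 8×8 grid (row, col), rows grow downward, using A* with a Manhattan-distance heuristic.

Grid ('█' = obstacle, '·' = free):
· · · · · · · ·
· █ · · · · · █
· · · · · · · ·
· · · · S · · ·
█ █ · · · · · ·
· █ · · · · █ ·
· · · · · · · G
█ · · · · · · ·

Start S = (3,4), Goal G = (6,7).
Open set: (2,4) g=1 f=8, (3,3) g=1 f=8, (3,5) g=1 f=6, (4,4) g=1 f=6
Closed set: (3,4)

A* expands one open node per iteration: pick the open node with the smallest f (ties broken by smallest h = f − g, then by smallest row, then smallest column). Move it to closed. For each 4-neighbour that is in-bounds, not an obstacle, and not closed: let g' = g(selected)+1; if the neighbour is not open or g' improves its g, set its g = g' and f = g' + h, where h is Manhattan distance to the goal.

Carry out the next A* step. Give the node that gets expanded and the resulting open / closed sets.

step 1: expand (3,5) (f=6, h=5) → closed; open now [(2,4) g=1 f=8, (2,5) g=2 f=8, (3,3) g=1 f=8, (3,6) g=2 f=6, (4,4) g=1 f=6, (4,5) g=2 f=6]

expanded=(3,5); open=[(2,4) g=1 f=8, (2,5) g=2 f=8, (3,3) g=1 f=8, (3,6) g=2 f=6, (4,4) g=1 f=6, (4,5) g=2 f=6]; closed=[(3,4), (3,5)]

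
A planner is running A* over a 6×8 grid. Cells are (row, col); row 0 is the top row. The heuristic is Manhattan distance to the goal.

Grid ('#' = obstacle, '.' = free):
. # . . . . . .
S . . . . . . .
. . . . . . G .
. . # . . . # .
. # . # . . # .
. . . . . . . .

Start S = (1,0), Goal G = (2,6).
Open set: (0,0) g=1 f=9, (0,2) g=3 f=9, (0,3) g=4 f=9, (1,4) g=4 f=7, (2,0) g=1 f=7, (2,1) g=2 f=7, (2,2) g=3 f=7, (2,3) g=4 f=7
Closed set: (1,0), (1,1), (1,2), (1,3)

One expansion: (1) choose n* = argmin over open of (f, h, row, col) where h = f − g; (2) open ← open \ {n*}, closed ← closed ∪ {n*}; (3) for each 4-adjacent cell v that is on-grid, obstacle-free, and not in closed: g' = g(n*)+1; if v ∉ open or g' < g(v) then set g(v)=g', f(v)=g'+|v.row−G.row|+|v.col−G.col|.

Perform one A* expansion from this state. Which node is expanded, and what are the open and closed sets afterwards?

step 1: expand (1,4) (f=7, h=3) → closed; open now [(0,0) g=1 f=9, (0,2) g=3 f=9, (0,3) g=4 f=9, (0,4) g=5 f=9, (1,5) g=5 f=7, (2,0) g=1 f=7, (2,1) g=2 f=7, (2,2) g=3 f=7, (2,3) g=4 f=7, (2,4) g=5 f=7]

expanded=(1,4); open=[(0,0) g=1 f=9, (0,2) g=3 f=9, (0,3) g=4 f=9, (0,4) g=5 f=9, (1,5) g=5 f=7, (2,0) g=1 f=7, (2,1) g=2 f=7, (2,2) g=3 f=7, (2,3) g=4 f=7, (2,4) g=5 f=7]; closed=[(1,0), (1,1), (1,2), (1,3), (1,4)]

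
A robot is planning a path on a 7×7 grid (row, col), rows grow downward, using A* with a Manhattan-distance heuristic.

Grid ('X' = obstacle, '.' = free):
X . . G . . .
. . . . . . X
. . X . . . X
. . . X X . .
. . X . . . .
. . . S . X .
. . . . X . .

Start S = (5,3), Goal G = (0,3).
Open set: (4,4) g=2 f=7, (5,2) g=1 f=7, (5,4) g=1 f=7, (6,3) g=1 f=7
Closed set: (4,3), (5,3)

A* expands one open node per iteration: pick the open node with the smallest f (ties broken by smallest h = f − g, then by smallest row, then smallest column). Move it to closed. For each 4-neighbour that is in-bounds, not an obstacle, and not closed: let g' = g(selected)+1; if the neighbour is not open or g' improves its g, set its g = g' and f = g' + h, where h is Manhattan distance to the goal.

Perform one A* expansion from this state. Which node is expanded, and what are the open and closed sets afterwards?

step 1: expand (4,4) (f=7, h=5) → closed; open now [(4,5) g=3 f=9, (5,2) g=1 f=7, (5,4) g=1 f=7, (6,3) g=1 f=7]

expanded=(4,4); open=[(4,5) g=3 f=9, (5,2) g=1 f=7, (5,4) g=1 f=7, (6,3) g=1 f=7]; closed=[(4,3), (4,4), (5,3)]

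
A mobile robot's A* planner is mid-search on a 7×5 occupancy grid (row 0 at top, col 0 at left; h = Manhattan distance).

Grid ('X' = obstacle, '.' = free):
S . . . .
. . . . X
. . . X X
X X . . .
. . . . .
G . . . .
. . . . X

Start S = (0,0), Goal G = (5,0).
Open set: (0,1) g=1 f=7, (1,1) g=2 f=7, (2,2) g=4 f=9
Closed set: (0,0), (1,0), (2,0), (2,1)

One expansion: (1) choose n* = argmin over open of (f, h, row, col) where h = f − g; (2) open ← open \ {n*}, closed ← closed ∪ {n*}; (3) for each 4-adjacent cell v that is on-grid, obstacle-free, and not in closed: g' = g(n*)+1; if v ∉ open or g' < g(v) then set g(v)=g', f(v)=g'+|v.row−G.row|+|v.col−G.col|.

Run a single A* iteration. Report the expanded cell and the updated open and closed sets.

expanded=(1,1); open=[(0,1) g=1 f=7, (1,2) g=3 f=9, (2,2) g=4 f=9]; closed=[(0,0), (1,0), (1,1), (2,0), (2,1)]

step 1: expand (1,1) (f=7, h=5) → closed; open now [(0,1) g=1 f=7, (1,2) g=3 f=9, (2,2) g=4 f=9]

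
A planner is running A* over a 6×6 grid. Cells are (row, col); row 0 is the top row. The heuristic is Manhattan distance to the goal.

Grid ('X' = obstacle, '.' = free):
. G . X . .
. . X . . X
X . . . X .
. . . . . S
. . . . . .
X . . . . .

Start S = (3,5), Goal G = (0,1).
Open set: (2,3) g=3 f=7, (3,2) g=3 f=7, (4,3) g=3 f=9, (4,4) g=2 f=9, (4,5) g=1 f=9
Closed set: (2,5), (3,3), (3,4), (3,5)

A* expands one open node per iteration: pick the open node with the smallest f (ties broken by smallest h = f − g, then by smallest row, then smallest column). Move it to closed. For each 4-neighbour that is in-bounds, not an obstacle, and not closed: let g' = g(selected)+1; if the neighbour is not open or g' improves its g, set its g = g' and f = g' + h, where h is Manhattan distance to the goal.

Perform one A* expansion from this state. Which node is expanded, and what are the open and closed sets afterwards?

expanded=(2,3); open=[(1,3) g=4 f=7, (2,2) g=4 f=7, (3,2) g=3 f=7, (4,3) g=3 f=9, (4,4) g=2 f=9, (4,5) g=1 f=9]; closed=[(2,3), (2,5), (3,3), (3,4), (3,5)]

step 1: expand (2,3) (f=7, h=4) → closed; open now [(1,3) g=4 f=7, (2,2) g=4 f=7, (3,2) g=3 f=7, (4,3) g=3 f=9, (4,4) g=2 f=9, (4,5) g=1 f=9]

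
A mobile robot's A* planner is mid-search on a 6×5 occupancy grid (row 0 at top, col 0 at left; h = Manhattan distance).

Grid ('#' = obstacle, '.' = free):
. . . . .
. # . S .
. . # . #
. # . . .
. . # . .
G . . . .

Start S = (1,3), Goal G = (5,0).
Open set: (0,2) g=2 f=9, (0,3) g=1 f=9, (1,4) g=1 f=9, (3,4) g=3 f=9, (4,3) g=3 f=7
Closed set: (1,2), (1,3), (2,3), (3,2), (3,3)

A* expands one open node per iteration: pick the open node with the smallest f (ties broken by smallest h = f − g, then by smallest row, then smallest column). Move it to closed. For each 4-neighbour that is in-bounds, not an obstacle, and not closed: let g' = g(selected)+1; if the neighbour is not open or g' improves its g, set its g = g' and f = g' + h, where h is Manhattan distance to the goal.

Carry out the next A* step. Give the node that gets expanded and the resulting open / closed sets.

step 1: expand (4,3) (f=7, h=4) → closed; open now [(0,2) g=2 f=9, (0,3) g=1 f=9, (1,4) g=1 f=9, (3,4) g=3 f=9, (4,4) g=4 f=9, (5,3) g=4 f=7]

expanded=(4,3); open=[(0,2) g=2 f=9, (0,3) g=1 f=9, (1,4) g=1 f=9, (3,4) g=3 f=9, (4,4) g=4 f=9, (5,3) g=4 f=7]; closed=[(1,2), (1,3), (2,3), (3,2), (3,3), (4,3)]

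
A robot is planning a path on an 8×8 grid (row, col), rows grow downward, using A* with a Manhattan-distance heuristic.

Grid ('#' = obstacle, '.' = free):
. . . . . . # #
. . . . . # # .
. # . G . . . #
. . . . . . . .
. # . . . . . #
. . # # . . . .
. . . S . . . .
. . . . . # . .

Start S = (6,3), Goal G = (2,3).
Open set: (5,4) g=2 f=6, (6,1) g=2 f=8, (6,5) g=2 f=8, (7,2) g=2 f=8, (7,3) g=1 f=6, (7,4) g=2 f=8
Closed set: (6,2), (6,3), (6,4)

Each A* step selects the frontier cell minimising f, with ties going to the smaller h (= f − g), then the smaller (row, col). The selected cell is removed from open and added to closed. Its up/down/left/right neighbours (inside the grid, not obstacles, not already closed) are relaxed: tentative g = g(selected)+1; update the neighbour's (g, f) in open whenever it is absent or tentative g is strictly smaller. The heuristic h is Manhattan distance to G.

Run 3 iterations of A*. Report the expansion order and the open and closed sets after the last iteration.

order=[(5,4) → (4,4) → (3,4)]; open=[(2,4) g=5 f=6, (3,3) g=5 f=6, (3,5) g=5 f=8, (4,3) g=4 f=6, (4,5) g=4 f=8, (5,5) g=3 f=8, (6,1) g=2 f=8, (6,5) g=2 f=8, (7,2) g=2 f=8, (7,3) g=1 f=6, (7,4) g=2 f=8]; closed=[(3,4), (4,4), (5,4), (6,2), (6,3), (6,4)]

step 1: expand (5,4) (f=6, h=4) → closed; open now [(4,4) g=3 f=6, (5,5) g=3 f=8, (6,1) g=2 f=8, (6,5) g=2 f=8, (7,2) g=2 f=8, (7,3) g=1 f=6, (7,4) g=2 f=8]
step 2: expand (4,4) (f=6, h=3) → closed; open now [(3,4) g=4 f=6, (4,3) g=4 f=6, (4,5) g=4 f=8, (5,5) g=3 f=8, (6,1) g=2 f=8, (6,5) g=2 f=8, (7,2) g=2 f=8, (7,3) g=1 f=6, (7,4) g=2 f=8]
step 3: expand (3,4) (f=6, h=2) → closed; open now [(2,4) g=5 f=6, (3,3) g=5 f=6, (3,5) g=5 f=8, (4,3) g=4 f=6, (4,5) g=4 f=8, (5,5) g=3 f=8, (6,1) g=2 f=8, (6,5) g=2 f=8, (7,2) g=2 f=8, (7,3) g=1 f=6, (7,4) g=2 f=8]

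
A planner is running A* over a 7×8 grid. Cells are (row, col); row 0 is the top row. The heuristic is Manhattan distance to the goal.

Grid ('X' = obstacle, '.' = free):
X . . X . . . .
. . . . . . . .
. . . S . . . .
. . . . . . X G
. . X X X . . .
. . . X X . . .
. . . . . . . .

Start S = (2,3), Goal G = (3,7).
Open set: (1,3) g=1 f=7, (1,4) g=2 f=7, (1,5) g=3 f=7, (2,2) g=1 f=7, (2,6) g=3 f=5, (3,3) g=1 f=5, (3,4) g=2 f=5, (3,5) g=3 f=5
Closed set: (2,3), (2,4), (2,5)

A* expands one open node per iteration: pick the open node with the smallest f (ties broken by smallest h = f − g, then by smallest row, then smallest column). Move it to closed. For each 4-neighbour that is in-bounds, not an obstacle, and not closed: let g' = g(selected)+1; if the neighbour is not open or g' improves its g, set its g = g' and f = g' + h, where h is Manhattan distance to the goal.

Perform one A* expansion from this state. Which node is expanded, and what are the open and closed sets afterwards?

expanded=(2,6); open=[(1,3) g=1 f=7, (1,4) g=2 f=7, (1,5) g=3 f=7, (1,6) g=4 f=7, (2,2) g=1 f=7, (2,7) g=4 f=5, (3,3) g=1 f=5, (3,4) g=2 f=5, (3,5) g=3 f=5]; closed=[(2,3), (2,4), (2,5), (2,6)]

step 1: expand (2,6) (f=5, h=2) → closed; open now [(1,3) g=1 f=7, (1,4) g=2 f=7, (1,5) g=3 f=7, (1,6) g=4 f=7, (2,2) g=1 f=7, (2,7) g=4 f=5, (3,3) g=1 f=5, (3,4) g=2 f=5, (3,5) g=3 f=5]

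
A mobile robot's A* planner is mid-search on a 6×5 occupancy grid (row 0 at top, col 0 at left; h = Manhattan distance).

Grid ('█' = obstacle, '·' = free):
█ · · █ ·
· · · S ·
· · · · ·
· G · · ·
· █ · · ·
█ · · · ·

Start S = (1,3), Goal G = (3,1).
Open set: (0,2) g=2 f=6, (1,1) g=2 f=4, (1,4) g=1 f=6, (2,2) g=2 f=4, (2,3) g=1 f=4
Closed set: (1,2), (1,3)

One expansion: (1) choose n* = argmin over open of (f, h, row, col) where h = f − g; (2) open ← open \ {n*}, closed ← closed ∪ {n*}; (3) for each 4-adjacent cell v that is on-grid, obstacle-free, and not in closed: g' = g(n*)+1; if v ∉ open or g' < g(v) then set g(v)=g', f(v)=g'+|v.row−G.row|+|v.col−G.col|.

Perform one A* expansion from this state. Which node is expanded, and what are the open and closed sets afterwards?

step 1: expand (1,1) (f=4, h=2) → closed; open now [(0,1) g=3 f=6, (0,2) g=2 f=6, (1,0) g=3 f=6, (1,4) g=1 f=6, (2,1) g=3 f=4, (2,2) g=2 f=4, (2,3) g=1 f=4]

expanded=(1,1); open=[(0,1) g=3 f=6, (0,2) g=2 f=6, (1,0) g=3 f=6, (1,4) g=1 f=6, (2,1) g=3 f=4, (2,2) g=2 f=4, (2,3) g=1 f=4]; closed=[(1,1), (1,2), (1,3)]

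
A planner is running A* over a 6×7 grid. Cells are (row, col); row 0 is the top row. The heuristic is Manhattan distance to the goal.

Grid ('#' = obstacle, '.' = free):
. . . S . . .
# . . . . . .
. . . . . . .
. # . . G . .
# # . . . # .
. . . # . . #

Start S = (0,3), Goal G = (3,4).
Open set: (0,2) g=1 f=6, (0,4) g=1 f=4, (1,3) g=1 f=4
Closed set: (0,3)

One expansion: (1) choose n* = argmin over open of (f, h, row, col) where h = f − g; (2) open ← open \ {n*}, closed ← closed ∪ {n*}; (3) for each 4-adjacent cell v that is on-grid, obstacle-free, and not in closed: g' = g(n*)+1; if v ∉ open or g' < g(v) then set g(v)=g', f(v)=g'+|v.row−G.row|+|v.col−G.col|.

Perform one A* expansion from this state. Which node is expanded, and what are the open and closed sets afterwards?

step 1: expand (0,4) (f=4, h=3) → closed; open now [(0,2) g=1 f=6, (0,5) g=2 f=6, (1,3) g=1 f=4, (1,4) g=2 f=4]

expanded=(0,4); open=[(0,2) g=1 f=6, (0,5) g=2 f=6, (1,3) g=1 f=4, (1,4) g=2 f=4]; closed=[(0,3), (0,4)]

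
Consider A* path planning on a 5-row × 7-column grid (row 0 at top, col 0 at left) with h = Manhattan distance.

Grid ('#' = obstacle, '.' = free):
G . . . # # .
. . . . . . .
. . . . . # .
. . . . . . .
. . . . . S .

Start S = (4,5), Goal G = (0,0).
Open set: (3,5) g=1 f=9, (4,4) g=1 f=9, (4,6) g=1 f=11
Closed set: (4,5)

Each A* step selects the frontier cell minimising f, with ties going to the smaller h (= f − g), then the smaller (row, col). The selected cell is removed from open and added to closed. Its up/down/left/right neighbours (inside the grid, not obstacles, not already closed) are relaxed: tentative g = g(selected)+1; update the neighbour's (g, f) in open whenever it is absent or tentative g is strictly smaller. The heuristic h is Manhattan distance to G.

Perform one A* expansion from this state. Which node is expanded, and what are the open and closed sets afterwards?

expanded=(3,5); open=[(3,4) g=2 f=9, (3,6) g=2 f=11, (4,4) g=1 f=9, (4,6) g=1 f=11]; closed=[(3,5), (4,5)]

step 1: expand (3,5) (f=9, h=8) → closed; open now [(3,4) g=2 f=9, (3,6) g=2 f=11, (4,4) g=1 f=9, (4,6) g=1 f=11]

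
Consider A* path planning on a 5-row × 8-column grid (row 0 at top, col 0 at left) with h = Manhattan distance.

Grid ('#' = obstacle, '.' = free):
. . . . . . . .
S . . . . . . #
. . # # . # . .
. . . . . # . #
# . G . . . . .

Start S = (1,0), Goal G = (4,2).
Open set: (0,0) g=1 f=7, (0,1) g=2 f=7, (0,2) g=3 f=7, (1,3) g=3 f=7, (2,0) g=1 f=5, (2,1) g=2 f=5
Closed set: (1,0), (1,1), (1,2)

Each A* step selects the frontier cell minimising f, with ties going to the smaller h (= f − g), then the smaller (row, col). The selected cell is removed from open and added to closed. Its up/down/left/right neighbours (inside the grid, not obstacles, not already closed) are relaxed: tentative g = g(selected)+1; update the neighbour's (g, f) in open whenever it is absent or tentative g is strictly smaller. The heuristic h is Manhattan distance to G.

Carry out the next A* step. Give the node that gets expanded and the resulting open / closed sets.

expanded=(2,1); open=[(0,0) g=1 f=7, (0,1) g=2 f=7, (0,2) g=3 f=7, (1,3) g=3 f=7, (2,0) g=1 f=5, (3,1) g=3 f=5]; closed=[(1,0), (1,1), (1,2), (2,1)]

step 1: expand (2,1) (f=5, h=3) → closed; open now [(0,0) g=1 f=7, (0,1) g=2 f=7, (0,2) g=3 f=7, (1,3) g=3 f=7, (2,0) g=1 f=5, (3,1) g=3 f=5]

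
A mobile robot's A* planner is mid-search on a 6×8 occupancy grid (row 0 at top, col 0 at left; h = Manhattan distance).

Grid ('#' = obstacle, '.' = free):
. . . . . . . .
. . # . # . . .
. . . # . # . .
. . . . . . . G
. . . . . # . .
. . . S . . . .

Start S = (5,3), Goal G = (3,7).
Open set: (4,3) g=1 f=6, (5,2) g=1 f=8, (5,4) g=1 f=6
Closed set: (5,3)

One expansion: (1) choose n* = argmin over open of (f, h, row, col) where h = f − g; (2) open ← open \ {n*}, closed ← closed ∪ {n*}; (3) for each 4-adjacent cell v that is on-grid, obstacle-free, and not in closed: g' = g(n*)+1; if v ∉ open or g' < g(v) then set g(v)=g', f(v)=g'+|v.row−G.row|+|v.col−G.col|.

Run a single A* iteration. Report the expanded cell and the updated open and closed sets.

step 1: expand (4,3) (f=6, h=5) → closed; open now [(3,3) g=2 f=6, (4,2) g=2 f=8, (4,4) g=2 f=6, (5,2) g=1 f=8, (5,4) g=1 f=6]

expanded=(4,3); open=[(3,3) g=2 f=6, (4,2) g=2 f=8, (4,4) g=2 f=6, (5,2) g=1 f=8, (5,4) g=1 f=6]; closed=[(4,3), (5,3)]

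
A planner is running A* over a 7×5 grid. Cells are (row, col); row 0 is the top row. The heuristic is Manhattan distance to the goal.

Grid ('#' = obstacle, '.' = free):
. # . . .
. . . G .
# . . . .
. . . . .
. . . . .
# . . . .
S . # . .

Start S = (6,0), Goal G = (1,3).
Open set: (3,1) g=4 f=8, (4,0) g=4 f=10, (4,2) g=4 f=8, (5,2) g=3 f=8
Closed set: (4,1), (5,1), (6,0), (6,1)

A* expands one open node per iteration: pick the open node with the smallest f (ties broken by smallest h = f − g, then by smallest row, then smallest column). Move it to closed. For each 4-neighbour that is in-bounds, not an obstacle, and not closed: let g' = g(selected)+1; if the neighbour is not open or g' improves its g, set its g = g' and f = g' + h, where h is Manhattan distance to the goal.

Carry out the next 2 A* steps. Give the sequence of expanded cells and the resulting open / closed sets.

step 1: expand (3,1) (f=8, h=4) → closed; open now [(2,1) g=5 f=8, (3,0) g=5 f=10, (3,2) g=5 f=8, (4,0) g=4 f=10, (4,2) g=4 f=8, (5,2) g=3 f=8]
step 2: expand (2,1) (f=8, h=3) → closed; open now [(1,1) g=6 f=8, (2,2) g=6 f=8, (3,0) g=5 f=10, (3,2) g=5 f=8, (4,0) g=4 f=10, (4,2) g=4 f=8, (5,2) g=3 f=8]

order=[(3,1) → (2,1)]; open=[(1,1) g=6 f=8, (2,2) g=6 f=8, (3,0) g=5 f=10, (3,2) g=5 f=8, (4,0) g=4 f=10, (4,2) g=4 f=8, (5,2) g=3 f=8]; closed=[(2,1), (3,1), (4,1), (5,1), (6,0), (6,1)]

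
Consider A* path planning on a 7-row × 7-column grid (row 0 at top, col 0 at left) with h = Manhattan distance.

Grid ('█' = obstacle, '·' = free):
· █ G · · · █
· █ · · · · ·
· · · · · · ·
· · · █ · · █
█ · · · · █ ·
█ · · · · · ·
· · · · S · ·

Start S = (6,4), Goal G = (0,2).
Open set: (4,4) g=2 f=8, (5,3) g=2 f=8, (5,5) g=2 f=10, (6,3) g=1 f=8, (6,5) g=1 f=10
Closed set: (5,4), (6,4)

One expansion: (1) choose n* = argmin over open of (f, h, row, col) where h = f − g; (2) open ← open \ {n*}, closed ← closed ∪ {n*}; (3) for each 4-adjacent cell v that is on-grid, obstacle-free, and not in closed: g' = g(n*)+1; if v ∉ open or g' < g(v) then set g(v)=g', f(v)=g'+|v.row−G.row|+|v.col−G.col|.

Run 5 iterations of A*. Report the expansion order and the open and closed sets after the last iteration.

step 1: expand (4,4) (f=8, h=6) → closed; open now [(3,4) g=3 f=8, (4,3) g=3 f=8, (5,3) g=2 f=8, (5,5) g=2 f=10, (6,3) g=1 f=8, (6,5) g=1 f=10]
step 2: expand (3,4) (f=8, h=5) → closed; open now [(2,4) g=4 f=8, (3,5) g=4 f=10, (4,3) g=3 f=8, (5,3) g=2 f=8, (5,5) g=2 f=10, (6,3) g=1 f=8, (6,5) g=1 f=10]
step 3: expand (2,4) (f=8, h=4) → closed; open now [(1,4) g=5 f=8, (2,3) g=5 f=8, (2,5) g=5 f=10, (3,5) g=4 f=10, (4,3) g=3 f=8, (5,3) g=2 f=8, (5,5) g=2 f=10, (6,3) g=1 f=8, (6,5) g=1 f=10]
step 4: expand (1,4) (f=8, h=3) → closed; open now [(0,4) g=6 f=8, (1,3) g=6 f=8, (1,5) g=6 f=10, (2,3) g=5 f=8, (2,5) g=5 f=10, (3,5) g=4 f=10, (4,3) g=3 f=8, (5,3) g=2 f=8, (5,5) g=2 f=10, (6,3) g=1 f=8, (6,5) g=1 f=10]
step 5: expand (0,4) (f=8, h=2) → closed; open now [(0,3) g=7 f=8, (0,5) g=7 f=10, (1,3) g=6 f=8, (1,5) g=6 f=10, (2,3) g=5 f=8, (2,5) g=5 f=10, (3,5) g=4 f=10, (4,3) g=3 f=8, (5,3) g=2 f=8, (5,5) g=2 f=10, (6,3) g=1 f=8, (6,5) g=1 f=10]

order=[(4,4) → (3,4) → (2,4) → (1,4) → (0,4)]; open=[(0,3) g=7 f=8, (0,5) g=7 f=10, (1,3) g=6 f=8, (1,5) g=6 f=10, (2,3) g=5 f=8, (2,5) g=5 f=10, (3,5) g=4 f=10, (4,3) g=3 f=8, (5,3) g=2 f=8, (5,5) g=2 f=10, (6,3) g=1 f=8, (6,5) g=1 f=10]; closed=[(0,4), (1,4), (2,4), (3,4), (4,4), (5,4), (6,4)]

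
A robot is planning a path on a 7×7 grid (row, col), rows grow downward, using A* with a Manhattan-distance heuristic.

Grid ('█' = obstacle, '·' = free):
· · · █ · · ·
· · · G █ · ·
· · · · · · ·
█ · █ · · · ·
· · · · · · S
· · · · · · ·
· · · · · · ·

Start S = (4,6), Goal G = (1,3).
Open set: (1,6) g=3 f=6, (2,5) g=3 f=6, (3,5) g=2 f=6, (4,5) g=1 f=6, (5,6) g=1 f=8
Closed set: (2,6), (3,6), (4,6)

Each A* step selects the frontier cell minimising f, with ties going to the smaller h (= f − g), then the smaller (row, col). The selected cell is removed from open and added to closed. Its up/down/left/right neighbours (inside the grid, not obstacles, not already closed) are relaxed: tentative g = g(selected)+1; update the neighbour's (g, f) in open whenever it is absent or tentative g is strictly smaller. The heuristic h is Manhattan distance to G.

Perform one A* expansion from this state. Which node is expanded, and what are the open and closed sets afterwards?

expanded=(1,6); open=[(0,6) g=4 f=8, (1,5) g=4 f=6, (2,5) g=3 f=6, (3,5) g=2 f=6, (4,5) g=1 f=6, (5,6) g=1 f=8]; closed=[(1,6), (2,6), (3,6), (4,6)]

step 1: expand (1,6) (f=6, h=3) → closed; open now [(0,6) g=4 f=8, (1,5) g=4 f=6, (2,5) g=3 f=6, (3,5) g=2 f=6, (4,5) g=1 f=6, (5,6) g=1 f=8]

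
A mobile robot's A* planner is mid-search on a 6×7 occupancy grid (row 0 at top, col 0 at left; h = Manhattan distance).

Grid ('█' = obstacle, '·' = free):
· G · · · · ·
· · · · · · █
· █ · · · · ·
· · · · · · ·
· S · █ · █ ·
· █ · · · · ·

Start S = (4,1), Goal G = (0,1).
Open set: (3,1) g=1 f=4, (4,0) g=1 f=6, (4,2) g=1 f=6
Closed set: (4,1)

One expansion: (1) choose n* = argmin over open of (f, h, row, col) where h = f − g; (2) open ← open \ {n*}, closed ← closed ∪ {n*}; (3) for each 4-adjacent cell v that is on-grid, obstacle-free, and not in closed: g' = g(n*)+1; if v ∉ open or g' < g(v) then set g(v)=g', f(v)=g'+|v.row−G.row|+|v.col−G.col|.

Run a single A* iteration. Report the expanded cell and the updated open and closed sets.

step 1: expand (3,1) (f=4, h=3) → closed; open now [(3,0) g=2 f=6, (3,2) g=2 f=6, (4,0) g=1 f=6, (4,2) g=1 f=6]

expanded=(3,1); open=[(3,0) g=2 f=6, (3,2) g=2 f=6, (4,0) g=1 f=6, (4,2) g=1 f=6]; closed=[(3,1), (4,1)]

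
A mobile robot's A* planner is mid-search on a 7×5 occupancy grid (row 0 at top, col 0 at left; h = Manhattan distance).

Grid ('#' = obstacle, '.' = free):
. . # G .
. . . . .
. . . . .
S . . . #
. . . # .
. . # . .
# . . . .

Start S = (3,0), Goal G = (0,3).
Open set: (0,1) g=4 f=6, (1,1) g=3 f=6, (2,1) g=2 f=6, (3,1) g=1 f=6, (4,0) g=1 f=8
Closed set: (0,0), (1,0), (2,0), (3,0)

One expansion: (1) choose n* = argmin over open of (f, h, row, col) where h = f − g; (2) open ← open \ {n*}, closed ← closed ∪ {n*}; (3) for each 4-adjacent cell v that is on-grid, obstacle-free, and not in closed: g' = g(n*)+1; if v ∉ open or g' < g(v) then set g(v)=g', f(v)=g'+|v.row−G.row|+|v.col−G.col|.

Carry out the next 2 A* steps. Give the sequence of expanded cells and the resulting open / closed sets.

step 1: expand (0,1) (f=6, h=2) → closed; open now [(1,1) g=3 f=6, (2,1) g=2 f=6, (3,1) g=1 f=6, (4,0) g=1 f=8]
step 2: expand (1,1) (f=6, h=3) → closed; open now [(1,2) g=4 f=6, (2,1) g=2 f=6, (3,1) g=1 f=6, (4,0) g=1 f=8]

order=[(0,1) → (1,1)]; open=[(1,2) g=4 f=6, (2,1) g=2 f=6, (3,1) g=1 f=6, (4,0) g=1 f=8]; closed=[(0,0), (0,1), (1,0), (1,1), (2,0), (3,0)]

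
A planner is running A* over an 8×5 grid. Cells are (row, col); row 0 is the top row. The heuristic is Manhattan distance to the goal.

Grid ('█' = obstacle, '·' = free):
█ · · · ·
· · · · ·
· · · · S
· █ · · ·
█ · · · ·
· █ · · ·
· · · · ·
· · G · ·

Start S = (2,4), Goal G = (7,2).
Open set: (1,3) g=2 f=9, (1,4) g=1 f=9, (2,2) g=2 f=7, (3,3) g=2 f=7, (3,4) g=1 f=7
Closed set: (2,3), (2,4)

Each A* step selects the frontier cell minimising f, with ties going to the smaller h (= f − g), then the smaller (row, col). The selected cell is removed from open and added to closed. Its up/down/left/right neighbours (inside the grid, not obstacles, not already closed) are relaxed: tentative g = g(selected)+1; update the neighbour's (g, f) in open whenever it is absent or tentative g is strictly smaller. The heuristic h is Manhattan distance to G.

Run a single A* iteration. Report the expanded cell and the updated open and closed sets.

expanded=(2,2); open=[(1,2) g=3 f=9, (1,3) g=2 f=9, (1,4) g=1 f=9, (2,1) g=3 f=9, (3,2) g=3 f=7, (3,3) g=2 f=7, (3,4) g=1 f=7]; closed=[(2,2), (2,3), (2,4)]

step 1: expand (2,2) (f=7, h=5) → closed; open now [(1,2) g=3 f=9, (1,3) g=2 f=9, (1,4) g=1 f=9, (2,1) g=3 f=9, (3,2) g=3 f=7, (3,3) g=2 f=7, (3,4) g=1 f=7]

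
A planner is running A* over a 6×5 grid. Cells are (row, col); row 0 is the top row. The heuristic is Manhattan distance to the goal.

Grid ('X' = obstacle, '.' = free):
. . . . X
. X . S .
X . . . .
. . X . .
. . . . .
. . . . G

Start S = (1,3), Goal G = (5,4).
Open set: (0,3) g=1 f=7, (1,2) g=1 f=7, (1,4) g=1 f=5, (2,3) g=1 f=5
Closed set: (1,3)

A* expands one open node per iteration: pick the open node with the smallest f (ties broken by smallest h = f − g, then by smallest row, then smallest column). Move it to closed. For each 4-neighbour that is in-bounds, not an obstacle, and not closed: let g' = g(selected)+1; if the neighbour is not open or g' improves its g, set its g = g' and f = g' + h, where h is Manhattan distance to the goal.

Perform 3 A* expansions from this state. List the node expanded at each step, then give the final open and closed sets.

order=[(1,4) → (2,4) → (3,4)]; open=[(0,3) g=1 f=7, (1,2) g=1 f=7, (2,3) g=1 f=5, (3,3) g=4 f=7, (4,4) g=4 f=5]; closed=[(1,3), (1,4), (2,4), (3,4)]

step 1: expand (1,4) (f=5, h=4) → closed; open now [(0,3) g=1 f=7, (1,2) g=1 f=7, (2,3) g=1 f=5, (2,4) g=2 f=5]
step 2: expand (2,4) (f=5, h=3) → closed; open now [(0,3) g=1 f=7, (1,2) g=1 f=7, (2,3) g=1 f=5, (3,4) g=3 f=5]
step 3: expand (3,4) (f=5, h=2) → closed; open now [(0,3) g=1 f=7, (1,2) g=1 f=7, (2,3) g=1 f=5, (3,3) g=4 f=7, (4,4) g=4 f=5]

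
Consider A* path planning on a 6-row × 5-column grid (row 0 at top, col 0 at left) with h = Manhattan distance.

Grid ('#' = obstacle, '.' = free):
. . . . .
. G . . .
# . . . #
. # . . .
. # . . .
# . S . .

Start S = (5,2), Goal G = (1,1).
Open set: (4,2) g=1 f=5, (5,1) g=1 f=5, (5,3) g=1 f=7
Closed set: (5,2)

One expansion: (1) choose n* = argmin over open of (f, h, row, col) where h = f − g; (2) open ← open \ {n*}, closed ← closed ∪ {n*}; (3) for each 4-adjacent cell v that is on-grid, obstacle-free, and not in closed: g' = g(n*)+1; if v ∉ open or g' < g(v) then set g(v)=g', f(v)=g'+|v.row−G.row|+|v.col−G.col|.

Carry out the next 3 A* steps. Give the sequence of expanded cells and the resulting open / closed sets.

step 1: expand (4,2) (f=5, h=4) → closed; open now [(3,2) g=2 f=5, (4,3) g=2 f=7, (5,1) g=1 f=5, (5,3) g=1 f=7]
step 2: expand (3,2) (f=5, h=3) → closed; open now [(2,2) g=3 f=5, (3,3) g=3 f=7, (4,3) g=2 f=7, (5,1) g=1 f=5, (5,3) g=1 f=7]
step 3: expand (2,2) (f=5, h=2) → closed; open now [(1,2) g=4 f=5, (2,1) g=4 f=5, (2,3) g=4 f=7, (3,3) g=3 f=7, (4,3) g=2 f=7, (5,1) g=1 f=5, (5,3) g=1 f=7]

order=[(4,2) → (3,2) → (2,2)]; open=[(1,2) g=4 f=5, (2,1) g=4 f=5, (2,3) g=4 f=7, (3,3) g=3 f=7, (4,3) g=2 f=7, (5,1) g=1 f=5, (5,3) g=1 f=7]; closed=[(2,2), (3,2), (4,2), (5,2)]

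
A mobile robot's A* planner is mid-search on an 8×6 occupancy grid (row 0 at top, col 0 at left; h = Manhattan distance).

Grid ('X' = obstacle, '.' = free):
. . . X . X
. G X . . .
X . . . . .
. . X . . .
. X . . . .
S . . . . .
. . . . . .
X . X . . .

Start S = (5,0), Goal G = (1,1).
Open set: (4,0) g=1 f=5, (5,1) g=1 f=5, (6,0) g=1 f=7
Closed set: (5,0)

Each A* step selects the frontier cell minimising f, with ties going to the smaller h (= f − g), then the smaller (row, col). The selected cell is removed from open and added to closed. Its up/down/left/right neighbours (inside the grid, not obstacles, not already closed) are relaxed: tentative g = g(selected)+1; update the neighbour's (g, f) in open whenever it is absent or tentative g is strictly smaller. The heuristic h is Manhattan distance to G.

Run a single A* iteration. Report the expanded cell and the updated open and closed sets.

expanded=(4,0); open=[(3,0) g=2 f=5, (5,1) g=1 f=5, (6,0) g=1 f=7]; closed=[(4,0), (5,0)]

step 1: expand (4,0) (f=5, h=4) → closed; open now [(3,0) g=2 f=5, (5,1) g=1 f=5, (6,0) g=1 f=7]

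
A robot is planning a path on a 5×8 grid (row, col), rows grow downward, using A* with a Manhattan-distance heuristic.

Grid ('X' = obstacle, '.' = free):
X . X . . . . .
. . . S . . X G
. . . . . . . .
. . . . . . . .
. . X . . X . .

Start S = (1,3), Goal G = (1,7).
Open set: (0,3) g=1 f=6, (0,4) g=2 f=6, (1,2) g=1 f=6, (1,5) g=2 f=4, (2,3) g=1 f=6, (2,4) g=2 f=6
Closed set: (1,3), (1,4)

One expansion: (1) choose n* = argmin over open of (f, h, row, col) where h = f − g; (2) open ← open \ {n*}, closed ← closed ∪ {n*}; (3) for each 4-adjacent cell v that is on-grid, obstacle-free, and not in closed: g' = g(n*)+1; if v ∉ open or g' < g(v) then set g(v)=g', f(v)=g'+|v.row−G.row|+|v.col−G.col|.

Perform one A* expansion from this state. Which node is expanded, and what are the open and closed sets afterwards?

step 1: expand (1,5) (f=4, h=2) → closed; open now [(0,3) g=1 f=6, (0,4) g=2 f=6, (0,5) g=3 f=6, (1,2) g=1 f=6, (2,3) g=1 f=6, (2,4) g=2 f=6, (2,5) g=3 f=6]

expanded=(1,5); open=[(0,3) g=1 f=6, (0,4) g=2 f=6, (0,5) g=3 f=6, (1,2) g=1 f=6, (2,3) g=1 f=6, (2,4) g=2 f=6, (2,5) g=3 f=6]; closed=[(1,3), (1,4), (1,5)]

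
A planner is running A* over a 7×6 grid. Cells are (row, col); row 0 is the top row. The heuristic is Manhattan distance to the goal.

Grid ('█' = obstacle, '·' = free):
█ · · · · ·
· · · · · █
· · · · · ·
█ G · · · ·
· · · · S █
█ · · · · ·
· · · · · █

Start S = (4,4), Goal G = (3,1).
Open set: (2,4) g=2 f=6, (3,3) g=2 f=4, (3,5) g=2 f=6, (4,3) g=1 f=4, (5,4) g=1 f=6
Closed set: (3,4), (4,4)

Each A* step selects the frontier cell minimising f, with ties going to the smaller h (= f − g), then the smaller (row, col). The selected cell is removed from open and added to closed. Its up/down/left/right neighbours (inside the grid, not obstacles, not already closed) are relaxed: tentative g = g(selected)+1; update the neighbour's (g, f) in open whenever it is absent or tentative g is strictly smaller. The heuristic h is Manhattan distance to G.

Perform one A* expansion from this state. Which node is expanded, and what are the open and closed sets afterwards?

step 1: expand (3,3) (f=4, h=2) → closed; open now [(2,3) g=3 f=6, (2,4) g=2 f=6, (3,2) g=3 f=4, (3,5) g=2 f=6, (4,3) g=1 f=4, (5,4) g=1 f=6]

expanded=(3,3); open=[(2,3) g=3 f=6, (2,4) g=2 f=6, (3,2) g=3 f=4, (3,5) g=2 f=6, (4,3) g=1 f=4, (5,4) g=1 f=6]; closed=[(3,3), (3,4), (4,4)]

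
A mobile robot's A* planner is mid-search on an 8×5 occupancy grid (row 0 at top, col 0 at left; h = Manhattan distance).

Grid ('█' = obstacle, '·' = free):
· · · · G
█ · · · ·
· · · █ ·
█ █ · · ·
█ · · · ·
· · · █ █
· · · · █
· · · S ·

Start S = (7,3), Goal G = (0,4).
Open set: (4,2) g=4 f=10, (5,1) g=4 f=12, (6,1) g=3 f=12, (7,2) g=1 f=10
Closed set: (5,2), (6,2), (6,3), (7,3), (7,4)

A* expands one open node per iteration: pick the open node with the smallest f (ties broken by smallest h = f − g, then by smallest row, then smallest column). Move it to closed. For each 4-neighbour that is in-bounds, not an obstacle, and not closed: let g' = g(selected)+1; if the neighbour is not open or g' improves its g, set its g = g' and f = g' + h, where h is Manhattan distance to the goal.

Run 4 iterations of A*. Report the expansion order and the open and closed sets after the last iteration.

order=[(4,2) → (3,2) → (2,2) → (1,2)]; open=[(0,2) g=8 f=10, (1,1) g=8 f=12, (1,3) g=8 f=10, (2,1) g=7 f=12, (3,3) g=6 f=10, (4,1) g=5 f=12, (4,3) g=5 f=10, (5,1) g=4 f=12, (6,1) g=3 f=12, (7,2) g=1 f=10]; closed=[(1,2), (2,2), (3,2), (4,2), (5,2), (6,2), (6,3), (7,3), (7,4)]

step 1: expand (4,2) (f=10, h=6) → closed; open now [(3,2) g=5 f=10, (4,1) g=5 f=12, (4,3) g=5 f=10, (5,1) g=4 f=12, (6,1) g=3 f=12, (7,2) g=1 f=10]
step 2: expand (3,2) (f=10, h=5) → closed; open now [(2,2) g=6 f=10, (3,3) g=6 f=10, (4,1) g=5 f=12, (4,3) g=5 f=10, (5,1) g=4 f=12, (6,1) g=3 f=12, (7,2) g=1 f=10]
step 3: expand (2,2) (f=10, h=4) → closed; open now [(1,2) g=7 f=10, (2,1) g=7 f=12, (3,3) g=6 f=10, (4,1) g=5 f=12, (4,3) g=5 f=10, (5,1) g=4 f=12, (6,1) g=3 f=12, (7,2) g=1 f=10]
step 4: expand (1,2) (f=10, h=3) → closed; open now [(0,2) g=8 f=10, (1,1) g=8 f=12, (1,3) g=8 f=10, (2,1) g=7 f=12, (3,3) g=6 f=10, (4,1) g=5 f=12, (4,3) g=5 f=10, (5,1) g=4 f=12, (6,1) g=3 f=12, (7,2) g=1 f=10]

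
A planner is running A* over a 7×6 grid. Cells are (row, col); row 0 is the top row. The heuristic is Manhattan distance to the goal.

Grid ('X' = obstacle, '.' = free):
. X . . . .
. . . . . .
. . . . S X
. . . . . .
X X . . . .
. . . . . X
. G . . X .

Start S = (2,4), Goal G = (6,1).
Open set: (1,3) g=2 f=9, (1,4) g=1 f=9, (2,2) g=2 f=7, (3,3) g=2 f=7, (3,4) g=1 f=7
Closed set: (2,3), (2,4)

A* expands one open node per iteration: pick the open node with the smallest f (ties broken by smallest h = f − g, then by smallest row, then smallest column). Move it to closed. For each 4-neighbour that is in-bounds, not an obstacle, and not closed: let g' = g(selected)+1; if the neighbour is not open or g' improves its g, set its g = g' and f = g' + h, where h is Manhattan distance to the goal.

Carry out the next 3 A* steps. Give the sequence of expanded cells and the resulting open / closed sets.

step 1: expand (2,2) (f=7, h=5) → closed; open now [(1,2) g=3 f=9, (1,3) g=2 f=9, (1,4) g=1 f=9, (2,1) g=3 f=7, (3,2) g=3 f=7, (3,3) g=2 f=7, (3,4) g=1 f=7]
step 2: expand (2,1) (f=7, h=4) → closed; open now [(1,1) g=4 f=9, (1,2) g=3 f=9, (1,3) g=2 f=9, (1,4) g=1 f=9, (2,0) g=4 f=9, (3,1) g=4 f=7, (3,2) g=3 f=7, (3,3) g=2 f=7, (3,4) g=1 f=7]
step 3: expand (3,1) (f=7, h=3) → closed; open now [(1,1) g=4 f=9, (1,2) g=3 f=9, (1,3) g=2 f=9, (1,4) g=1 f=9, (2,0) g=4 f=9, (3,0) g=5 f=9, (3,2) g=3 f=7, (3,3) g=2 f=7, (3,4) g=1 f=7]

order=[(2,2) → (2,1) → (3,1)]; open=[(1,1) g=4 f=9, (1,2) g=3 f=9, (1,3) g=2 f=9, (1,4) g=1 f=9, (2,0) g=4 f=9, (3,0) g=5 f=9, (3,2) g=3 f=7, (3,3) g=2 f=7, (3,4) g=1 f=7]; closed=[(2,1), (2,2), (2,3), (2,4), (3,1)]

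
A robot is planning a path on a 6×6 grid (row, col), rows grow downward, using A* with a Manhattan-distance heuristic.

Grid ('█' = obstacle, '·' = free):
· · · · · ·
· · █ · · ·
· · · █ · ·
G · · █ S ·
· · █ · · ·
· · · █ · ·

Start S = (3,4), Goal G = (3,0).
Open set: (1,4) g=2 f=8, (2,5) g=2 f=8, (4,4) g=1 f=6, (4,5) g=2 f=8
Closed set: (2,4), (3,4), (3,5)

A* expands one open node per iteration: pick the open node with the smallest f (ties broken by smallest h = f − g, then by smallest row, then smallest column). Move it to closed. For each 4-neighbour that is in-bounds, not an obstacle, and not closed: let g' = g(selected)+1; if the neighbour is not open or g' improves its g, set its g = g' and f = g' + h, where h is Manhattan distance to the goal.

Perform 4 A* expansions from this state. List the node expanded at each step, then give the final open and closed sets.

step 1: expand (4,4) (f=6, h=5) → closed; open now [(1,4) g=2 f=8, (2,5) g=2 f=8, (4,3) g=2 f=6, (4,5) g=2 f=8, (5,4) g=2 f=8]
step 2: expand (4,3) (f=6, h=4) → closed; open now [(1,4) g=2 f=8, (2,5) g=2 f=8, (4,5) g=2 f=8, (5,4) g=2 f=8]
step 3: expand (1,4) (f=8, h=6) → closed; open now [(0,4) g=3 f=10, (1,3) g=3 f=8, (1,5) g=3 f=10, (2,5) g=2 f=8, (4,5) g=2 f=8, (5,4) g=2 f=8]
step 4: expand (1,3) (f=8, h=5) → closed; open now [(0,3) g=4 f=10, (0,4) g=3 f=10, (1,5) g=3 f=10, (2,5) g=2 f=8, (4,5) g=2 f=8, (5,4) g=2 f=8]

order=[(4,4) → (4,3) → (1,4) → (1,3)]; open=[(0,3) g=4 f=10, (0,4) g=3 f=10, (1,5) g=3 f=10, (2,5) g=2 f=8, (4,5) g=2 f=8, (5,4) g=2 f=8]; closed=[(1,3), (1,4), (2,4), (3,4), (3,5), (4,3), (4,4)]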